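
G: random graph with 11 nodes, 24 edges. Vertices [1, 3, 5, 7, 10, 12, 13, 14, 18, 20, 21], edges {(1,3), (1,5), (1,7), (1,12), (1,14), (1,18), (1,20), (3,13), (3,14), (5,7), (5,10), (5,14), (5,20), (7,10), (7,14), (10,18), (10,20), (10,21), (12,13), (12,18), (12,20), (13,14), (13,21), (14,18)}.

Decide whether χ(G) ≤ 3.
The clique on vertices [1, 5, 7, 14] has size 4 > 3, so it alone needs 4 colors.

No, G is not 3-colorable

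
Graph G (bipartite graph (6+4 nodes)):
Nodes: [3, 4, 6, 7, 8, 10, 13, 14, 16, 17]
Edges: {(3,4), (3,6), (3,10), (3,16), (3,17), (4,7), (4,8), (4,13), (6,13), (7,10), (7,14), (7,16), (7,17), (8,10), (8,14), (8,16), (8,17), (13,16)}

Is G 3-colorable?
A valid 3-coloring: color 1: [3, 7, 8, 13]; color 2: [4, 6, 10, 14, 16, 17].
(χ(G) = 2 ≤ 3.)

Yes, G is 3-colorable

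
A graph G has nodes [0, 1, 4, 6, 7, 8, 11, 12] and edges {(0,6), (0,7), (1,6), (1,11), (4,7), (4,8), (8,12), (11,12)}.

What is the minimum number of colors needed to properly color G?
Clique number ω(G) = 2 (lower bound: χ ≥ ω).
The graph is bipartite (no odd cycle), so 2 colors suffice: χ(G) = 2.
A valid 2-coloring: color 1: [0, 1, 4, 12]; color 2: [6, 7, 8, 11].

χ(G) = 2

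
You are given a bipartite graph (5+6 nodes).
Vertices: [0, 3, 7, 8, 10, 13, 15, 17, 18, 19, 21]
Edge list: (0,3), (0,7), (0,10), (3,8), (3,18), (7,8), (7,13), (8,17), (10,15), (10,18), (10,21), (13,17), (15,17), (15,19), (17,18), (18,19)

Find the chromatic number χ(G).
χ(G) = 2

Clique number ω(G) = 2 (lower bound: χ ≥ ω).
The graph is bipartite (no odd cycle), so 2 colors suffice: χ(G) = 2.
A valid 2-coloring: color 1: [3, 7, 10, 17, 19]; color 2: [0, 8, 13, 15, 18, 21].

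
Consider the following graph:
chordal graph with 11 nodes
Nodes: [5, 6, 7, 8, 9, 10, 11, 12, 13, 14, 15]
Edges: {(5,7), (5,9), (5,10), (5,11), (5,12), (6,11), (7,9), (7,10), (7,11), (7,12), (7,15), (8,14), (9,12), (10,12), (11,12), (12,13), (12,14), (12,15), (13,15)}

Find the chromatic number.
Clique number ω(G) = 4 (lower bound: χ ≥ ω).
The clique on [5, 7, 9, 12] has size 4, forcing χ ≥ 4, and the coloring below uses 4 colors, so χ(G) = 4.
A valid 4-coloring: color 1: [6, 8, 12]; color 2: [7, 13, 14]; color 3: [5, 15]; color 4: [9, 10, 11].

χ(G) = 4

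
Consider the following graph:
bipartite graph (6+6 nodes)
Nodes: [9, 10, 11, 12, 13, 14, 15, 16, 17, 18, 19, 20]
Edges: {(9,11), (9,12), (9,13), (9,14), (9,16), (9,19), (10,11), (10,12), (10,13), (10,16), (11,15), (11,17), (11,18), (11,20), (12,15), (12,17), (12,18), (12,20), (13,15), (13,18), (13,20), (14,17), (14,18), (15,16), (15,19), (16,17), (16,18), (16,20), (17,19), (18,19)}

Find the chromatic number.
Clique number ω(G) = 2 (lower bound: χ ≥ ω).
The graph is bipartite (no odd cycle), so 2 colors suffice: χ(G) = 2.
A valid 2-coloring: color 1: [9, 10, 15, 17, 18, 20]; color 2: [11, 12, 13, 14, 16, 19].

χ(G) = 2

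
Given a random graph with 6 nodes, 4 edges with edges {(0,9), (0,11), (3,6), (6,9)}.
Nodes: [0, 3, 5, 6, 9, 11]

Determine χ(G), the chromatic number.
χ(G) = 2

Clique number ω(G) = 2 (lower bound: χ ≥ ω).
The graph is bipartite (no odd cycle), so 2 colors suffice: χ(G) = 2.
A valid 2-coloring: color 1: [0, 5, 6]; color 2: [3, 9, 11].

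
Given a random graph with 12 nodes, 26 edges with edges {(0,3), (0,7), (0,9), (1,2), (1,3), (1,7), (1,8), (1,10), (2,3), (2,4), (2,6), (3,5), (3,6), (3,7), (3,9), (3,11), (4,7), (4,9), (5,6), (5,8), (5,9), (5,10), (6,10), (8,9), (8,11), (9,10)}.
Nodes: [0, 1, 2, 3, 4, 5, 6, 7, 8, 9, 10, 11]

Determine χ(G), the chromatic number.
χ(G) = 4

Clique number ω(G) = 3 (lower bound: χ ≥ ω).
Odd cycle [1, 7, 0, 9, 5, 6, 2] needs 3 colors (χ ≥ 3).
Vertex 3 is adjacent to every vertex of [0, 1, 2, 5, 6, 7, 9], which already need 3 colors among themselves, so 3 needs a new color (χ ≥ 4).
The coloring below uses 4 colors, so χ(G) = 4.
A valid 4-coloring: color 1: [3, 4, 8, 10]; color 2: [1, 6, 9, 11]; color 3: [0, 2, 5]; color 4: [7].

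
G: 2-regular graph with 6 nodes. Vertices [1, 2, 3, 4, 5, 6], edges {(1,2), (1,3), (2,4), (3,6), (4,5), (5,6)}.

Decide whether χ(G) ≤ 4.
Yes, G is 4-colorable

A valid 4-coloring: color 1: [1, 4, 6]; color 2: [2, 3, 5].
(χ(G) = 2 ≤ 4.)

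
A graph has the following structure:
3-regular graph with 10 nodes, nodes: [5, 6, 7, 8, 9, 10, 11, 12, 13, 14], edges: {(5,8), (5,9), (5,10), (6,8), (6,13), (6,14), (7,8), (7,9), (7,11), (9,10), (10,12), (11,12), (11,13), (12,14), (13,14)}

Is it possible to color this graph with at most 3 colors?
Yes, G is 3-colorable

A valid 3-coloring: color 1: [8, 9, 12, 13]; color 2: [6, 7, 10]; color 3: [5, 11, 14].
(χ(G) = 3 ≤ 3.)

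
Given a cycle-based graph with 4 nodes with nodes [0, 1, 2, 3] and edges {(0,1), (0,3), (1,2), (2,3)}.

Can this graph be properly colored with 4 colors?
Yes, G is 4-colorable

A valid 4-coloring: color 1: [0, 2]; color 2: [1, 3].
(χ(G) = 2 ≤ 4.)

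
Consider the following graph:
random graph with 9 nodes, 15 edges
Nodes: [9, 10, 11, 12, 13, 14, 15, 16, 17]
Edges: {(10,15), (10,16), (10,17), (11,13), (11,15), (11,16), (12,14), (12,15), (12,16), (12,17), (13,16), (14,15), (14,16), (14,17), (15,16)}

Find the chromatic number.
χ(G) = 4

Clique number ω(G) = 4 (lower bound: χ ≥ ω).
The clique on [12, 14, 15, 16] has size 4, forcing χ ≥ 4, and the coloring below uses 4 colors, so χ(G) = 4.
A valid 4-coloring: color 1: [9, 16, 17]; color 2: [13, 15]; color 3: [10, 11, 12]; color 4: [14].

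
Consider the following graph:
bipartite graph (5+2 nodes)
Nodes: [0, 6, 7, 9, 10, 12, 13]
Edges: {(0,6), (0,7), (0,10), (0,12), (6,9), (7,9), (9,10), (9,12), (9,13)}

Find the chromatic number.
χ(G) = 2

Clique number ω(G) = 2 (lower bound: χ ≥ ω).
The graph is bipartite (no odd cycle), so 2 colors suffice: χ(G) = 2.
A valid 2-coloring: color 1: [0, 9]; color 2: [6, 7, 10, 12, 13].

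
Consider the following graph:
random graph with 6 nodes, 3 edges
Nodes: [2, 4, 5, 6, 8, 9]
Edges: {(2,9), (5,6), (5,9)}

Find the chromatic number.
Clique number ω(G) = 2 (lower bound: χ ≥ ω).
The graph is bipartite (no odd cycle), so 2 colors suffice: χ(G) = 2.
A valid 2-coloring: color 1: [4, 6, 8, 9]; color 2: [2, 5].

χ(G) = 2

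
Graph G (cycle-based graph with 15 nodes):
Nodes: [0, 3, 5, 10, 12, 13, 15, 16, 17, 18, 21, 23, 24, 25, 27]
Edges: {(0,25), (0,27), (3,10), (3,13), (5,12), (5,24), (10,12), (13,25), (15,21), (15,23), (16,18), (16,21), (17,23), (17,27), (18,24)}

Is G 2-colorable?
Odd cycle [24, 5, 12, 10, 3, 13, 25, 0, 27, 17, 23, 15, 21, 16, 18] needs 3 colors (χ ≥ 3).
Hence χ(G) ≥ 3 > 2, so no proper 2-coloring exists.

No, G is not 2-colorable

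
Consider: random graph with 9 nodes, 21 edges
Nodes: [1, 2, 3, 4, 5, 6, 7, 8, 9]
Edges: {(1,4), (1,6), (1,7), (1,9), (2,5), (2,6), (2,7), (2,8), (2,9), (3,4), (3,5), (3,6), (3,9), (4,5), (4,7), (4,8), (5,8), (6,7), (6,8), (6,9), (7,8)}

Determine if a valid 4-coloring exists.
Yes, G is 4-colorable

A valid 4-coloring: color 1: [4, 6]; color 2: [5, 7, 9]; color 3: [1, 3, 8]; color 4: [2].
(χ(G) = 4 ≤ 4.)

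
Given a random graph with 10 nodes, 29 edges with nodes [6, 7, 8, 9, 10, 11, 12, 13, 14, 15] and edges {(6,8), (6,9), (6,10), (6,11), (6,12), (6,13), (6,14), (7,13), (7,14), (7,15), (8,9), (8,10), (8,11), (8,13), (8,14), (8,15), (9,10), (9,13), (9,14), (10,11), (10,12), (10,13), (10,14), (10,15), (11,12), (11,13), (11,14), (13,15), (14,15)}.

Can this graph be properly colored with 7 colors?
Yes, G is 7-colorable

A valid 7-coloring: color 1: [7, 10]; color 2: [6, 15]; color 3: [12, 13, 14]; color 4: [8]; color 5: [9, 11].
(χ(G) = 5 ≤ 7.)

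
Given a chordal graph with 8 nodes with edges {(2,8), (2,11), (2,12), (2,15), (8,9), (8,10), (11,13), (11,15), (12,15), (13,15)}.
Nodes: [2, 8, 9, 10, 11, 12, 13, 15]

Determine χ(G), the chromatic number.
χ(G) = 3

Clique number ω(G) = 3 (lower bound: χ ≥ ω).
The clique on [2, 11, 15] has size 3, forcing χ ≥ 3, and the coloring below uses 3 colors, so χ(G) = 3.
A valid 3-coloring: color 1: [2, 9, 10, 13]; color 2: [8, 15]; color 3: [11, 12].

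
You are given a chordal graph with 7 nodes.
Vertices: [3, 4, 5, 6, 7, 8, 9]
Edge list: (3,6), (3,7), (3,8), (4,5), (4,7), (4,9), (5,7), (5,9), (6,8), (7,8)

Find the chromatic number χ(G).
χ(G) = 3

Clique number ω(G) = 3 (lower bound: χ ≥ ω).
The clique on [4, 5, 9] has size 3, forcing χ ≥ 3, and the coloring below uses 3 colors, so χ(G) = 3.
A valid 3-coloring: color 1: [6, 7, 9]; color 2: [4, 8]; color 3: [3, 5].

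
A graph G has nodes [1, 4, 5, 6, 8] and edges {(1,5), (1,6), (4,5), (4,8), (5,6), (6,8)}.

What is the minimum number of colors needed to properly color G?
Clique number ω(G) = 3 (lower bound: χ ≥ ω).
The clique on [1, 5, 6] has size 3, forcing χ ≥ 3, and the coloring below uses 3 colors, so χ(G) = 3.
A valid 3-coloring: color 1: [4, 6]; color 2: [5, 8]; color 3: [1].

χ(G) = 3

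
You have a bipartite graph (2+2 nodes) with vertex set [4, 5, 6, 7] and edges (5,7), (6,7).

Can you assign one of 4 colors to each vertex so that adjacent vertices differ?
A valid 4-coloring: color 1: [4, 7]; color 2: [5, 6].
(χ(G) = 2 ≤ 4.)

Yes, G is 4-colorable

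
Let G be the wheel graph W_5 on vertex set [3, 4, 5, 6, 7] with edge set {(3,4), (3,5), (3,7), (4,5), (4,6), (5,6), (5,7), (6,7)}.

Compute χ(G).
Clique number ω(G) = 3 (lower bound: χ ≥ ω).
The clique on [3, 4, 5] has size 3, forcing χ ≥ 3, and the coloring below uses 3 colors, so χ(G) = 3.
A valid 3-coloring: color 1: [5]; color 2: [3, 6]; color 3: [4, 7].

χ(G) = 3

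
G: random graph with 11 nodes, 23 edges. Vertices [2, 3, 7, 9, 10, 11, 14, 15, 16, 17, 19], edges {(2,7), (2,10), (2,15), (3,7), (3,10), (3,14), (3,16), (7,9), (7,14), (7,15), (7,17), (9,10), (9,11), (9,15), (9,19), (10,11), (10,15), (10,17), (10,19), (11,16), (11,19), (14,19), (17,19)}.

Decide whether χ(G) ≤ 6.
Yes, G is 6-colorable

A valid 6-coloring: color 1: [7, 10, 16]; color 2: [2, 9, 14, 17]; color 3: [3, 15, 19]; color 4: [11].
(χ(G) = 4 ≤ 6.)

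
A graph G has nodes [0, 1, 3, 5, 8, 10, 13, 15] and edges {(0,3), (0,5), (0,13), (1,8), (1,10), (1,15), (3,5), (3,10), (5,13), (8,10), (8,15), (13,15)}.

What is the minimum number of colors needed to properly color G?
Clique number ω(G) = 3 (lower bound: χ ≥ ω).
The clique on [0, 3, 5] has size 3, forcing χ ≥ 3, and the coloring below uses 3 colors, so χ(G) = 3.
A valid 3-coloring: color 1: [1, 3, 13]; color 2: [0, 10, 15]; color 3: [5, 8].

χ(G) = 3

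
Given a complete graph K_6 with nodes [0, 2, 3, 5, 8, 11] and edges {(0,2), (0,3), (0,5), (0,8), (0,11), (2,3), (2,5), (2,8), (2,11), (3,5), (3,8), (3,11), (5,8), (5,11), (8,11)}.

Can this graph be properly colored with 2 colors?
The clique on vertices [0, 2, 3, 5, 8, 11] has size 6 > 2, so it alone needs 6 colors.

No, G is not 2-colorable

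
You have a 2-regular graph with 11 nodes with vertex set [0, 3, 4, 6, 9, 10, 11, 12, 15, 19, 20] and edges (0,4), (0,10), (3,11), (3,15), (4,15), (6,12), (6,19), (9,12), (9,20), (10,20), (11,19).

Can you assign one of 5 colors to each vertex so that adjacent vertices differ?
Yes, G is 5-colorable

A valid 5-coloring: color 1: [6, 9, 10, 11, 15]; color 2: [3, 4, 12, 19, 20]; color 3: [0].
(χ(G) = 3 ≤ 5.)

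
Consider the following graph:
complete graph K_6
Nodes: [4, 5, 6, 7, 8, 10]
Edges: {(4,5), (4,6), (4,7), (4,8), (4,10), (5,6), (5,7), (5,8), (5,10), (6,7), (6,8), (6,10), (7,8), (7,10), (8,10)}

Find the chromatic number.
χ(G) = 6

Clique number ω(G) = 6 (lower bound: χ ≥ ω).
The clique on [4, 5, 6, 7, 8, 10] has size 6, forcing χ ≥ 6, and the coloring below uses 6 colors, so χ(G) = 6.
A valid 6-coloring: color 1: [4]; color 2: [6]; color 3: [8]; color 4: [5]; color 5: [10]; color 6: [7].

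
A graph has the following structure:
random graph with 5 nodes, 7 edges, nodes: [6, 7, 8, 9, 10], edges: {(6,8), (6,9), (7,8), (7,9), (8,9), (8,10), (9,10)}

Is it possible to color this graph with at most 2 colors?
The clique on vertices [8, 9, 10] has size 3 > 2, so it alone needs 3 colors.

No, G is not 2-colorable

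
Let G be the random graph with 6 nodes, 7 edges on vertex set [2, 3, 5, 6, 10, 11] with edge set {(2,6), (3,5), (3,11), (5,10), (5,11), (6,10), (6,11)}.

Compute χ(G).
χ(G) = 3

Clique number ω(G) = 3 (lower bound: χ ≥ ω).
The clique on [3, 5, 11] has size 3, forcing χ ≥ 3, and the coloring below uses 3 colors, so χ(G) = 3.
A valid 3-coloring: color 1: [5, 6]; color 2: [2, 10, 11]; color 3: [3].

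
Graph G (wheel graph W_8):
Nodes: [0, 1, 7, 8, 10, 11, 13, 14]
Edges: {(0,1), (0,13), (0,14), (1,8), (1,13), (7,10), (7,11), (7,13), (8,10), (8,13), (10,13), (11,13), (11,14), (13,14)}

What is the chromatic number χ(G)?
Clique number ω(G) = 3 (lower bound: χ ≥ ω).
Odd cycle [0, 14, 11, 7, 10, 8, 1] needs 3 colors (χ ≥ 3).
Vertex 13 is adjacent to every vertex of [0, 1, 7, 8, 10, 11, 14], which already need 3 colors among themselves, so 13 needs a new color (χ ≥ 4).
The coloring below uses 4 colors, so χ(G) = 4.
A valid 4-coloring: color 1: [13]; color 2: [0, 8, 11]; color 3: [1, 7, 14]; color 4: [10].

χ(G) = 4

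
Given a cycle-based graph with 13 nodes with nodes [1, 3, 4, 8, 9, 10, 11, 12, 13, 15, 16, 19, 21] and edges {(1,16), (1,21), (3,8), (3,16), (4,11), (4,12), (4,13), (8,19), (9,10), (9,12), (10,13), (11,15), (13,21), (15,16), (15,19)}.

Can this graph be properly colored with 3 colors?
Yes, G is 3-colorable

A valid 3-coloring: color 1: [4, 10, 16, 19, 21]; color 2: [1, 3, 9, 13, 15]; color 3: [8, 11, 12].
(χ(G) = 3 ≤ 3.)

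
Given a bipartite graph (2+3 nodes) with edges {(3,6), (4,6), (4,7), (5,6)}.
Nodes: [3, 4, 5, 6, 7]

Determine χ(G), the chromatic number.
χ(G) = 2

Clique number ω(G) = 2 (lower bound: χ ≥ ω).
The graph is bipartite (no odd cycle), so 2 colors suffice: χ(G) = 2.
A valid 2-coloring: color 1: [6, 7]; color 2: [3, 4, 5].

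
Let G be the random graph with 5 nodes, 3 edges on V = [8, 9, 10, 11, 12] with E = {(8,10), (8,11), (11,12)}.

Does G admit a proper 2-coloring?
A valid 2-coloring: color 1: [9, 10, 11]; color 2: [8, 12].
(χ(G) = 2 ≤ 2.)

Yes, G is 2-colorable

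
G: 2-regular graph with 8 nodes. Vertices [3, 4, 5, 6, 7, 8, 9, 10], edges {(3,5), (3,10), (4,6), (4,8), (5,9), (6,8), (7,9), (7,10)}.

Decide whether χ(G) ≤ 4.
Yes, G is 4-colorable

A valid 4-coloring: color 1: [5, 6, 10]; color 2: [3, 8, 9]; color 3: [4, 7].
(χ(G) = 3 ≤ 4.)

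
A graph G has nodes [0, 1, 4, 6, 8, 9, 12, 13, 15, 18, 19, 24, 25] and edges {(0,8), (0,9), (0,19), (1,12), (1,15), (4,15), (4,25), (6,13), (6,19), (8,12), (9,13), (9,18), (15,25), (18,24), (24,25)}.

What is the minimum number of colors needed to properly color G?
χ(G) = 3

Clique number ω(G) = 3 (lower bound: χ ≥ ω).
The clique on [4, 15, 25] has size 3, forcing χ ≥ 3, and the coloring below uses 3 colors, so χ(G) = 3.
A valid 3-coloring: color 1: [0, 6, 12, 15, 18]; color 2: [1, 8, 9, 19, 25]; color 3: [4, 13, 24].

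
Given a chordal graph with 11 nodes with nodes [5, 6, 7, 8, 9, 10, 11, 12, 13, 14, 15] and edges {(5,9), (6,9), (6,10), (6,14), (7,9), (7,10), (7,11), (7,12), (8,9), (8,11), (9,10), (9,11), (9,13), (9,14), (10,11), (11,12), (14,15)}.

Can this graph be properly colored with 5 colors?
A valid 5-coloring: color 1: [9, 12, 15]; color 2: [5, 6, 11, 13]; color 3: [8, 10, 14]; color 4: [7].
(χ(G) = 4 ≤ 5.)

Yes, G is 5-colorable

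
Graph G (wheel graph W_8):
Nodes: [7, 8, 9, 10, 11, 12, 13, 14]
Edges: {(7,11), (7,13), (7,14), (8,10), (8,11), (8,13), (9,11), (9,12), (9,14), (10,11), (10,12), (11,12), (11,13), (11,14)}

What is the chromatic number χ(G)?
Clique number ω(G) = 3 (lower bound: χ ≥ ω).
Odd cycle [7, 14, 9, 12, 10, 8, 13] needs 3 colors (χ ≥ 3).
Vertex 11 is adjacent to every vertex of [7, 8, 9, 10, 12, 13, 14], which already need 3 colors among themselves, so 11 needs a new color (χ ≥ 4).
The coloring below uses 4 colors, so χ(G) = 4.
A valid 4-coloring: color 1: [11]; color 2: [7, 8, 9]; color 3: [12, 13, 14]; color 4: [10].

χ(G) = 4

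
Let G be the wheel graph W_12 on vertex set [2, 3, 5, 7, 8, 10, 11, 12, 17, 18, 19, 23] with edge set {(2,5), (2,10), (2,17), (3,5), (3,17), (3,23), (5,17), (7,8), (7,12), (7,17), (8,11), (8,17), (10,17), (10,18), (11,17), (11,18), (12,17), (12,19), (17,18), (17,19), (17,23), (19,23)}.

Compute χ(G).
Clique number ω(G) = 3 (lower bound: χ ≥ ω).
Odd cycle [10, 2, 5, 3, 23, 19, 12, 7, 8, 11, 18] needs 3 colors (χ ≥ 3).
Vertex 17 is adjacent to every vertex of [2, 3, 5, 7, 8, 10, 11, 12, 18, 19, 23], which already need 3 colors among themselves, so 17 needs a new color (χ ≥ 4).
The coloring below uses 4 colors, so χ(G) = 4.
A valid 4-coloring: color 1: [17]; color 2: [5, 10, 11, 12, 23]; color 3: [2, 3, 7, 18, 19]; color 4: [8].

χ(G) = 4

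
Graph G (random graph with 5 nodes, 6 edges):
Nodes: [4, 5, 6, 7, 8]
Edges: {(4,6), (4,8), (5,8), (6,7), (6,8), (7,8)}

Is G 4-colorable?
A valid 4-coloring: color 1: [8]; color 2: [5, 6]; color 3: [4, 7].
(χ(G) = 3 ≤ 4.)

Yes, G is 4-colorable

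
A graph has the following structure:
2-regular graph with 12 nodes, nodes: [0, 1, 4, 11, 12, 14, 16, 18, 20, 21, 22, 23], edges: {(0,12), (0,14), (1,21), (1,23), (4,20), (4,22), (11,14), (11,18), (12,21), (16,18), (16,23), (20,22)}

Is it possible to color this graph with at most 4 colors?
Yes, G is 4-colorable

A valid 4-coloring: color 1: [1, 12, 14, 16, 20]; color 2: [0, 4, 11, 21, 23]; color 3: [18, 22].
(χ(G) = 3 ≤ 4.)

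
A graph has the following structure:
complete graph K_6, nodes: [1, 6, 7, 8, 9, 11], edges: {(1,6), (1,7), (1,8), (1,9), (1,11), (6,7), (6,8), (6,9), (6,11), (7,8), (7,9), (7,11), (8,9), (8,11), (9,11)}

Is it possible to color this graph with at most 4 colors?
The clique on vertices [1, 6, 7, 8, 9, 11] has size 6 > 4, so it alone needs 6 colors.

No, G is not 4-colorable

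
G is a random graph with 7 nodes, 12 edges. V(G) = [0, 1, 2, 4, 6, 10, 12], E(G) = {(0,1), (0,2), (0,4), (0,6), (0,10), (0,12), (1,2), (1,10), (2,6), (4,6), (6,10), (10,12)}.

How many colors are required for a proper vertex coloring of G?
χ(G) = 3

Clique number ω(G) = 3 (lower bound: χ ≥ ω).
The clique on [0, 1, 2] has size 3, forcing χ ≥ 3, and the coloring below uses 3 colors, so χ(G) = 3.
A valid 3-coloring: color 1: [0]; color 2: [1, 6, 12]; color 3: [2, 4, 10].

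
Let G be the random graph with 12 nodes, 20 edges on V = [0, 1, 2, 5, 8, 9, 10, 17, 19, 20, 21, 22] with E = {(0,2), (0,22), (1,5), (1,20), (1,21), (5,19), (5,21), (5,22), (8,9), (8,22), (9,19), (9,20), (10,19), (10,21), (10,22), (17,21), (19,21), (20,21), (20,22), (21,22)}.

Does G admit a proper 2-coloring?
The clique on vertices [10, 19, 21] has size 3 > 2, so it alone needs 3 colors.

No, G is not 2-colorable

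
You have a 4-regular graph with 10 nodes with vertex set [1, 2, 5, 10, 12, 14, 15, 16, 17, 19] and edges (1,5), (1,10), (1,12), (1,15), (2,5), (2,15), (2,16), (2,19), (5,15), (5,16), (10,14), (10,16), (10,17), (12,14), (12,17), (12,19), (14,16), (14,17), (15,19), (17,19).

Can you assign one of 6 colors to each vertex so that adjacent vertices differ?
Yes, G is 6-colorable

A valid 6-coloring: color 1: [15, 16, 17]; color 2: [2, 10, 12]; color 3: [5, 14, 19]; color 4: [1].
(χ(G) = 4 ≤ 6.)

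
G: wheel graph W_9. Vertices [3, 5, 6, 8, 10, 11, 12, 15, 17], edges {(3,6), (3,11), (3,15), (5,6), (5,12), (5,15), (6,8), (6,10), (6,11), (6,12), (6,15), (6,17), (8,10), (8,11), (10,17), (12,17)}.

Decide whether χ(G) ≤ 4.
Yes, G is 4-colorable

A valid 4-coloring: color 1: [6]; color 2: [3, 5, 8, 17]; color 3: [10, 11, 12, 15].
(χ(G) = 3 ≤ 4.)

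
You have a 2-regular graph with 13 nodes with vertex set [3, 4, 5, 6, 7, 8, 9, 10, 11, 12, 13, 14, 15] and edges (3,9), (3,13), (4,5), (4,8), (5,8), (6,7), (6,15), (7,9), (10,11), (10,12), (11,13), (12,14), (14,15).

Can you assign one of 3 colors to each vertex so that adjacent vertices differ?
A valid 3-coloring: color 1: [5, 6, 9, 10, 13, 14]; color 2: [3, 4, 7, 11, 12, 15]; color 3: [8].
(χ(G) = 3 ≤ 3.)

Yes, G is 3-colorable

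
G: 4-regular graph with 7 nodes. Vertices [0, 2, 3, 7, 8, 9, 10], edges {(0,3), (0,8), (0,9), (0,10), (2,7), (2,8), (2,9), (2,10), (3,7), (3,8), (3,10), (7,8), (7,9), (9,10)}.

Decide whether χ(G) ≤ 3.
Suppose a proper 3-coloring c exists. The clique [0, 3, 8] takes 3 distinct colors; by symmetry let c(0) = 1, c(3) = 2, c(8) = 3.
- Vertex 7: neighbors [3, 8] already have colors [2, 3] ⇒ c(7) = 1.
- Vertex 2: neighbors [7, 8] already have colors [1, 3] ⇒ c(2) = 2.
- Vertex 9: neighbors [0, 2] already have colors [1, 2] ⇒ c(9) = 3.
- Vertex 10: neighbors [0, 2, 9] already have colors [1, 2, 3] — all 3 colors blocked. Contradiction.
The forced assignments end in a contradiction, so G has no proper 3-coloring (χ ≥ 4).

No, G is not 3-colorable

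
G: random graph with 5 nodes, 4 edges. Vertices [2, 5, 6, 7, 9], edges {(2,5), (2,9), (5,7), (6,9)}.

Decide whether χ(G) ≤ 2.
Yes, G is 2-colorable

A valid 2-coloring: color 1: [5, 9]; color 2: [2, 6, 7].
(χ(G) = 2 ≤ 2.)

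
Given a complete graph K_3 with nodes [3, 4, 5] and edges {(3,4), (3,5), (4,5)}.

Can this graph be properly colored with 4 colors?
Yes, G is 4-colorable

A valid 4-coloring: color 1: [5]; color 2: [4]; color 3: [3].
(χ(G) = 3 ≤ 4.)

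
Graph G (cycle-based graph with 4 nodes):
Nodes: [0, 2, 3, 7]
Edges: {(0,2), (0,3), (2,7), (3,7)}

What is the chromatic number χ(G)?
Clique number ω(G) = 2 (lower bound: χ ≥ ω).
The graph is bipartite (no odd cycle), so 2 colors suffice: χ(G) = 2.
A valid 2-coloring: color 1: [2, 3]; color 2: [0, 7].

χ(G) = 2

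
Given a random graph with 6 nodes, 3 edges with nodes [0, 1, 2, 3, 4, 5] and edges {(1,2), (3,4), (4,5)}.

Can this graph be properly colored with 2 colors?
Yes, G is 2-colorable

A valid 2-coloring: color 1: [0, 2, 4]; color 2: [1, 3, 5].
(χ(G) = 2 ≤ 2.)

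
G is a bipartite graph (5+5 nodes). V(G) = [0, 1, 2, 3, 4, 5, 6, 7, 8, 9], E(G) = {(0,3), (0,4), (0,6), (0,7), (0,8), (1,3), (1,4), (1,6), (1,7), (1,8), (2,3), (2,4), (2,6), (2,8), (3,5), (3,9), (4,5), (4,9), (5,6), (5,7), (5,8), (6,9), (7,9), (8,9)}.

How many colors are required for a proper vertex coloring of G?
χ(G) = 2

Clique number ω(G) = 2 (lower bound: χ ≥ ω).
The graph is bipartite (no odd cycle), so 2 colors suffice: χ(G) = 2.
A valid 2-coloring: color 1: [3, 4, 6, 7, 8]; color 2: [0, 1, 2, 5, 9].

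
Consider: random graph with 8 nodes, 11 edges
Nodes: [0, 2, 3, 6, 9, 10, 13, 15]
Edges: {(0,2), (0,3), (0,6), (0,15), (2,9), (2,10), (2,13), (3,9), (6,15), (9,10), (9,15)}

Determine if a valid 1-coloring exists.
The clique on vertices [0, 6, 15] has size 3 > 1, so it alone needs 3 colors.

No, G is not 1-colorable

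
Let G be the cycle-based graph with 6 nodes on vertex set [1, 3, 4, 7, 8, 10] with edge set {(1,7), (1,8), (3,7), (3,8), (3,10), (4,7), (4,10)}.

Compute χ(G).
χ(G) = 2

Clique number ω(G) = 2 (lower bound: χ ≥ ω).
The graph is bipartite (no odd cycle), so 2 colors suffice: χ(G) = 2.
A valid 2-coloring: color 1: [1, 3, 4]; color 2: [7, 8, 10].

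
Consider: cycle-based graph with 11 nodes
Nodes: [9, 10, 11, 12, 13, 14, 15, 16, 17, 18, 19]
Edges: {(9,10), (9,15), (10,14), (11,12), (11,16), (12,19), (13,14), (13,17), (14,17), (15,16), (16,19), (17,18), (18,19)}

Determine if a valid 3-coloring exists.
Yes, G is 3-colorable

A valid 3-coloring: color 1: [9, 12, 14, 16, 18]; color 2: [10, 11, 15, 17, 19]; color 3: [13].
(χ(G) = 3 ≤ 3.)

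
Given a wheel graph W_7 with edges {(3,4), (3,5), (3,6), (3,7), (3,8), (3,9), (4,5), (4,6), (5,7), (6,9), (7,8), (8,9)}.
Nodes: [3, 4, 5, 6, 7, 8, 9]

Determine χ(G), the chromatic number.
χ(G) = 3

Clique number ω(G) = 3 (lower bound: χ ≥ ω).
The clique on [3, 8, 9] has size 3, forcing χ ≥ 3, and the coloring below uses 3 colors, so χ(G) = 3.
A valid 3-coloring: color 1: [3]; color 2: [4, 7, 9]; color 3: [5, 6, 8].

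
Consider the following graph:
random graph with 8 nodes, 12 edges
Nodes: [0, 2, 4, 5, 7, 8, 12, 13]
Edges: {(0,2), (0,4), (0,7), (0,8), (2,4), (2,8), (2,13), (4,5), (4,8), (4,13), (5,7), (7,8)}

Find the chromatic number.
χ(G) = 4

Clique number ω(G) = 4 (lower bound: χ ≥ ω).
The clique on [0, 2, 4, 8] has size 4, forcing χ ≥ 4, and the coloring below uses 4 colors, so χ(G) = 4.
A valid 4-coloring: color 1: [4, 7, 12]; color 2: [0, 5, 13]; color 3: [8]; color 4: [2].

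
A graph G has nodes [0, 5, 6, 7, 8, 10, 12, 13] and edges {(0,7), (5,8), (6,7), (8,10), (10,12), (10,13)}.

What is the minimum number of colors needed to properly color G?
χ(G) = 2

Clique number ω(G) = 2 (lower bound: χ ≥ ω).
The graph is bipartite (no odd cycle), so 2 colors suffice: χ(G) = 2.
A valid 2-coloring: color 1: [5, 7, 10]; color 2: [0, 6, 8, 12, 13].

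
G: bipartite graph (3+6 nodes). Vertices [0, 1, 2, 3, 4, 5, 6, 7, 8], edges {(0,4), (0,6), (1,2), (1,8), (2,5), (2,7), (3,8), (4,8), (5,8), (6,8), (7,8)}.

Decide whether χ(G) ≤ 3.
Yes, G is 3-colorable

A valid 3-coloring: color 1: [0, 2, 8]; color 2: [1, 3, 4, 5, 6, 7].
(χ(G) = 2 ≤ 3.)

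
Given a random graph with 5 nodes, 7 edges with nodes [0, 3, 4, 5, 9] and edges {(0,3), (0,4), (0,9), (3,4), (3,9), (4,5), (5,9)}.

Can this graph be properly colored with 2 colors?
No, G is not 2-colorable

The clique on vertices [0, 3, 9] has size 3 > 2, so it alone needs 3 colors.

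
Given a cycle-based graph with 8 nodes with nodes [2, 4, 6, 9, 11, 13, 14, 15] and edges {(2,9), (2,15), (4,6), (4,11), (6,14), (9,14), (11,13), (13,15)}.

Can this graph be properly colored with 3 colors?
Yes, G is 3-colorable

A valid 3-coloring: color 1: [6, 9, 11, 15]; color 2: [2, 4, 13, 14].
(χ(G) = 2 ≤ 3.)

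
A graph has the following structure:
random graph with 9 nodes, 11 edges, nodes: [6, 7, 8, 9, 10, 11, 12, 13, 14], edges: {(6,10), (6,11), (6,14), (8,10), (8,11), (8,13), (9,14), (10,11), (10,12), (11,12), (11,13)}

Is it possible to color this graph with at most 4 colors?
Yes, G is 4-colorable

A valid 4-coloring: color 1: [7, 11, 14]; color 2: [9, 10, 13]; color 3: [6, 8, 12].
(χ(G) = 3 ≤ 4.)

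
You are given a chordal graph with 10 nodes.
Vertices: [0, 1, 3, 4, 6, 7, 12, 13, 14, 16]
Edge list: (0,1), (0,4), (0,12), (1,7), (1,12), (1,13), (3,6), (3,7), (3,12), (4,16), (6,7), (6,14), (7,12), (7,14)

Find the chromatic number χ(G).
Clique number ω(G) = 3 (lower bound: χ ≥ ω).
The clique on [0, 1, 12] has size 3, forcing χ ≥ 3, and the coloring below uses 3 colors, so χ(G) = 3.
A valid 3-coloring: color 1: [0, 7, 13, 16]; color 2: [1, 3, 4, 14]; color 3: [6, 12].

χ(G) = 3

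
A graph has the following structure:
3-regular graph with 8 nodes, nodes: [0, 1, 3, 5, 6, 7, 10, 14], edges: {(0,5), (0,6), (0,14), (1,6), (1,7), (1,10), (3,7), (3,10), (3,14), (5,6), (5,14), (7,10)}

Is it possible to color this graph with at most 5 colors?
A valid 5-coloring: color 1: [6, 10, 14]; color 2: [1, 3, 5]; color 3: [0, 7].
(χ(G) = 3 ≤ 5.)

Yes, G is 5-colorable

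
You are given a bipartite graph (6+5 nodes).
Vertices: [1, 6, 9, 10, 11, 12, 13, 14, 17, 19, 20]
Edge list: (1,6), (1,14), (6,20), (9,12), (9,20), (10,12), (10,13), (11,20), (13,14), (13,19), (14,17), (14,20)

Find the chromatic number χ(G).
χ(G) = 2

Clique number ω(G) = 2 (lower bound: χ ≥ ω).
The graph is bipartite (no odd cycle), so 2 colors suffice: χ(G) = 2.
A valid 2-coloring: color 1: [6, 9, 10, 11, 14, 19]; color 2: [1, 12, 13, 17, 20].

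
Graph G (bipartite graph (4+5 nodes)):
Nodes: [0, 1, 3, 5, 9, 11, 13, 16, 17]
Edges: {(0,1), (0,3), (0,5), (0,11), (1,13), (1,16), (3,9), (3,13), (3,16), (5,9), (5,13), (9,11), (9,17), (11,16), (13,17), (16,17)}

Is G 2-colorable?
Yes, G is 2-colorable

A valid 2-coloring: color 1: [0, 9, 13, 16]; color 2: [1, 3, 5, 11, 17].
(χ(G) = 2 ≤ 2.)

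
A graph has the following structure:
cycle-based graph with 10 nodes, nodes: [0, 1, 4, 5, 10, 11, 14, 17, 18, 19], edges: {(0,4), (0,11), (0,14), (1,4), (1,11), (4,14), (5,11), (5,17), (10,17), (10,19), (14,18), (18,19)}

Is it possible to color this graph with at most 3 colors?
Yes, G is 3-colorable

A valid 3-coloring: color 1: [4, 10, 11, 18]; color 2: [0, 1, 17, 19]; color 3: [5, 14].
(χ(G) = 3 ≤ 3.)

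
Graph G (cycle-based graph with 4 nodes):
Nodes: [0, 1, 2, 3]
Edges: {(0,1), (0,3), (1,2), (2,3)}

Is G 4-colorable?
Yes, G is 4-colorable

A valid 4-coloring: color 1: [1, 3]; color 2: [0, 2].
(χ(G) = 2 ≤ 4.)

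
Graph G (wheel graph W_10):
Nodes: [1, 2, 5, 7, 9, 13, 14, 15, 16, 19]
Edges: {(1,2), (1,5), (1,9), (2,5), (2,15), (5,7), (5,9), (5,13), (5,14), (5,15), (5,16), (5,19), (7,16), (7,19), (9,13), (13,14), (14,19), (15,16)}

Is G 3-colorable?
Odd cycle [13, 14, 19, 7, 16, 15, 2, 1, 9] needs 3 colors (χ ≥ 3).
Vertex 5 is adjacent to every vertex of [1, 2, 7, 9, 13, 14, 15, 16, 19], which already need 3 colors among themselves, so 5 needs a new color (χ ≥ 4).
Hence χ(G) ≥ 4 > 3, so no proper 3-coloring exists.

No, G is not 3-colorable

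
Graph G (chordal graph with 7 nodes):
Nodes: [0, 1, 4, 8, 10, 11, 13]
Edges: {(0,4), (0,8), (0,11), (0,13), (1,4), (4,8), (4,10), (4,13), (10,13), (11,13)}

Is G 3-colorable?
Yes, G is 3-colorable

A valid 3-coloring: color 1: [4, 11]; color 2: [0, 1, 10]; color 3: [8, 13].
(χ(G) = 3 ≤ 3.)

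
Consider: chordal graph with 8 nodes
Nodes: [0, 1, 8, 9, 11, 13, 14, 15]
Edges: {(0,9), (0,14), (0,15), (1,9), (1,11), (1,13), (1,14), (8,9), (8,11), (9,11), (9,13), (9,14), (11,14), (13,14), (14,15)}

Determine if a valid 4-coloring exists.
Yes, G is 4-colorable

A valid 4-coloring: color 1: [9, 15]; color 2: [8, 14]; color 3: [0, 11, 13]; color 4: [1].
(χ(G) = 4 ≤ 4.)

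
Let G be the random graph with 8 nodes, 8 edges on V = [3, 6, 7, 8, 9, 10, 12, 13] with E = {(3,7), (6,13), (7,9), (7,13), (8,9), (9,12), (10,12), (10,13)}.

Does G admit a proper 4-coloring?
A valid 4-coloring: color 1: [3, 9, 13]; color 2: [6, 7, 8, 10]; color 3: [12].
(χ(G) = 3 ≤ 4.)

Yes, G is 4-colorable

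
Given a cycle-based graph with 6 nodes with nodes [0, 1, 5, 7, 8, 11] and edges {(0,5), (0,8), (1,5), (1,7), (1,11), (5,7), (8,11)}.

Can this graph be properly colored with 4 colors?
Yes, G is 4-colorable

A valid 4-coloring: color 1: [5, 11]; color 2: [0, 1]; color 3: [7, 8].
(χ(G) = 3 ≤ 4.)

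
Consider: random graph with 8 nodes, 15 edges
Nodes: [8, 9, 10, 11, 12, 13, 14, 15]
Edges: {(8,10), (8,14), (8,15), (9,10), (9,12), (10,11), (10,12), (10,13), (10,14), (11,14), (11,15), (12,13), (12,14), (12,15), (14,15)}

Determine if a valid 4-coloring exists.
Yes, G is 4-colorable

A valid 4-coloring: color 1: [10, 15]; color 2: [9, 13, 14]; color 3: [8, 11, 12].
(χ(G) = 3 ≤ 4.)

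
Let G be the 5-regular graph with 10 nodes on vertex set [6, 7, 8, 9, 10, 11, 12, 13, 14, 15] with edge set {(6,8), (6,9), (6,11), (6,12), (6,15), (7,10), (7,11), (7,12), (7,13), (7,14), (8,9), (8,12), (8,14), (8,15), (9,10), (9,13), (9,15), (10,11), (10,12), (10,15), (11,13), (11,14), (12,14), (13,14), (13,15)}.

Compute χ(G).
χ(G) = 4

Clique number ω(G) = 4 (lower bound: χ ≥ ω).
The clique on [6, 8, 9, 15] has size 4, forcing χ ≥ 4, and the coloring below uses 4 colors, so χ(G) = 4.
A valid 4-coloring: color 1: [6, 10, 13]; color 2: [9, 14]; color 3: [7, 8]; color 4: [11, 12, 15].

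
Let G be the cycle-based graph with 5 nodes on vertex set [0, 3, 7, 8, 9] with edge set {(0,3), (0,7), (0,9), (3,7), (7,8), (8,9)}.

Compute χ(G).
Clique number ω(G) = 3 (lower bound: χ ≥ ω).
The clique on [0, 3, 7] has size 3, forcing χ ≥ 3, and the coloring below uses 3 colors, so χ(G) = 3.
A valid 3-coloring: color 1: [0, 8]; color 2: [7, 9]; color 3: [3].

χ(G) = 3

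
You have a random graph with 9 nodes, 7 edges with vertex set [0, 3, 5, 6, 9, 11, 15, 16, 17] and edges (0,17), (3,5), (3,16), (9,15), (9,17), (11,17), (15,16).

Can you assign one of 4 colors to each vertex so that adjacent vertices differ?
Yes, G is 4-colorable

A valid 4-coloring: color 1: [3, 6, 15, 17]; color 2: [0, 5, 9, 11, 16].
(χ(G) = 2 ≤ 4.)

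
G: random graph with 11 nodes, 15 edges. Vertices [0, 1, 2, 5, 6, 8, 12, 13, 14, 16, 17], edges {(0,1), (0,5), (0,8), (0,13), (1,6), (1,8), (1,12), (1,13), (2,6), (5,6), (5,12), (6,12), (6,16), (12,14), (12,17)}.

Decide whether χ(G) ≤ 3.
A valid 3-coloring: color 1: [0, 6, 14, 17]; color 2: [2, 8, 12, 13, 16]; color 3: [1, 5].
(χ(G) = 3 ≤ 3.)

Yes, G is 3-colorable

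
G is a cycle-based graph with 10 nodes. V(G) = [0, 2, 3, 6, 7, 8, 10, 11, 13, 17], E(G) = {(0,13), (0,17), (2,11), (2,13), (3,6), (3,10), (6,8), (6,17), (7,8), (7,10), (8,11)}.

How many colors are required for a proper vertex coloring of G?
Clique number ω(G) = 2 (lower bound: χ ≥ ω).
Odd cycle [7, 10, 3, 6, 8] needs 3 colors (χ ≥ 3).
The coloring below uses 3 colors, so χ(G) = 3.
A valid 3-coloring: color 1: [8, 10, 13, 17]; color 2: [0, 2, 6, 7]; color 3: [3, 11].

χ(G) = 3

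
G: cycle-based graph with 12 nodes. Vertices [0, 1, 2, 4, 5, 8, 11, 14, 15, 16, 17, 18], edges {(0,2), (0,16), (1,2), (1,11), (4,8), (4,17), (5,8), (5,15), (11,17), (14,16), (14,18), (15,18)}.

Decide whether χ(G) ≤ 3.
A valid 3-coloring: color 1: [0, 1, 8, 14, 15, 17]; color 2: [2, 4, 5, 11, 16, 18].
(χ(G) = 2 ≤ 3.)

Yes, G is 3-colorable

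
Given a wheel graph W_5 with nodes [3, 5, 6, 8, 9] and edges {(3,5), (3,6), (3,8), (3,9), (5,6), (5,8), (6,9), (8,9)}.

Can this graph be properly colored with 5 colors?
Yes, G is 5-colorable

A valid 5-coloring: color 1: [3]; color 2: [6, 8]; color 3: [5, 9].
(χ(G) = 3 ≤ 5.)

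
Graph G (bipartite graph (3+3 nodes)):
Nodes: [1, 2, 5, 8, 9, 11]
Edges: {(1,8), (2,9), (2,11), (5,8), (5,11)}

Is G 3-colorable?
Yes, G is 3-colorable

A valid 3-coloring: color 1: [1, 2, 5]; color 2: [8, 9, 11].
(χ(G) = 2 ≤ 3.)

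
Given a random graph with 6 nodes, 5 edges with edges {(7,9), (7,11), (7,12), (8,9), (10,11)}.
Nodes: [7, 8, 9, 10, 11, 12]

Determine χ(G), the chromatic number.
Clique number ω(G) = 2 (lower bound: χ ≥ ω).
The graph is bipartite (no odd cycle), so 2 colors suffice: χ(G) = 2.
A valid 2-coloring: color 1: [7, 8, 10]; color 2: [9, 11, 12].

χ(G) = 2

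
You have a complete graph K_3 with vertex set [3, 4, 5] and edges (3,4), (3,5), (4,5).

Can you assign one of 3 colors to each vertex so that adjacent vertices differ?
A valid 3-coloring: color 1: [4]; color 2: [3]; color 3: [5].
(χ(G) = 3 ≤ 3.)

Yes, G is 3-colorable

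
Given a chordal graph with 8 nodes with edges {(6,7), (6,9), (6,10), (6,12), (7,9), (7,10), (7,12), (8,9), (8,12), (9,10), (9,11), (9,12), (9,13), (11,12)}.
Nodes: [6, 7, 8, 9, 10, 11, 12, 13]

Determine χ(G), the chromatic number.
Clique number ω(G) = 4 (lower bound: χ ≥ ω).
The clique on [6, 7, 9, 10] has size 4, forcing χ ≥ 4, and the coloring below uses 4 colors, so χ(G) = 4.
A valid 4-coloring: color 1: [9]; color 2: [10, 12, 13]; color 3: [7, 8, 11]; color 4: [6].

χ(G) = 4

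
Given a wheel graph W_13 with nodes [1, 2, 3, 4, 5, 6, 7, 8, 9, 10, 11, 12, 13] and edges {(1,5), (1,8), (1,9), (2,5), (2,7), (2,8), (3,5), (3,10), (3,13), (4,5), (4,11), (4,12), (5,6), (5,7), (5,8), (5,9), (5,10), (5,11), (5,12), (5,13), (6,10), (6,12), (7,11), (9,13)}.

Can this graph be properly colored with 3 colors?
Yes, G is 3-colorable

A valid 3-coloring: color 1: [5]; color 2: [3, 4, 6, 7, 8, 9]; color 3: [1, 2, 10, 11, 12, 13].
(χ(G) = 3 ≤ 3.)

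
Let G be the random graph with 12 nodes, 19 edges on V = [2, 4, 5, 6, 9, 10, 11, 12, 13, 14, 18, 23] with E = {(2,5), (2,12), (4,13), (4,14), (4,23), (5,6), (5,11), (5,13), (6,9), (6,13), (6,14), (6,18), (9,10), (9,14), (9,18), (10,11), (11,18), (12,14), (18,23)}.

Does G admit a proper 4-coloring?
A valid 4-coloring: color 1: [2, 4, 6, 11]; color 2: [5, 9, 12, 23]; color 3: [10, 13, 14, 18].
(χ(G) = 3 ≤ 4.)

Yes, G is 4-colorable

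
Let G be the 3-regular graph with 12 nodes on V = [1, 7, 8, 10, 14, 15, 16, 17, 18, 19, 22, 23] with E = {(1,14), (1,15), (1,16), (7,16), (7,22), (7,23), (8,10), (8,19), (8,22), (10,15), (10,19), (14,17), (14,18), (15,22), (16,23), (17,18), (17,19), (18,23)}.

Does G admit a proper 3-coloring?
Yes, G is 3-colorable

A valid 3-coloring: color 1: [10, 16, 17, 22]; color 2: [1, 7, 8, 18]; color 3: [14, 15, 19, 23].
(χ(G) = 3 ≤ 3.)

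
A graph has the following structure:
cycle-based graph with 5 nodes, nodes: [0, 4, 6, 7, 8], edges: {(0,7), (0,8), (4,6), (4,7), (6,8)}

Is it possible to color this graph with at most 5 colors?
Yes, G is 5-colorable

A valid 5-coloring: color 1: [0, 4]; color 2: [7, 8]; color 3: [6].
(χ(G) = 3 ≤ 5.)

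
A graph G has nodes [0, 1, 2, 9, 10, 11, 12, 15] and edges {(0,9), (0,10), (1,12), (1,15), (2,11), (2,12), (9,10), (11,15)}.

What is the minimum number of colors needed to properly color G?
Clique number ω(G) = 3 (lower bound: χ ≥ ω).
The clique on [0, 9, 10] has size 3, forcing χ ≥ 3, and the coloring below uses 3 colors, so χ(G) = 3.
A valid 3-coloring: color 1: [0, 1, 2]; color 2: [9, 12, 15]; color 3: [10, 11].

χ(G) = 3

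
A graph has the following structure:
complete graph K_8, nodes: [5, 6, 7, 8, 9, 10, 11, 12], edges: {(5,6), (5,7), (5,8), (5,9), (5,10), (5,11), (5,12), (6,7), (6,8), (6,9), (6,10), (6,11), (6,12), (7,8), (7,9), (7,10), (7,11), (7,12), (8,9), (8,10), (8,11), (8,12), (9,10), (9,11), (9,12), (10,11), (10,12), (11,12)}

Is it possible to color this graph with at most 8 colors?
Yes, G is 8-colorable

A valid 8-coloring: color 1: [10]; color 2: [12]; color 3: [7]; color 4: [8]; color 5: [5]; color 6: [6]; color 7: [9]; color 8: [11].
(χ(G) = 8 ≤ 8.)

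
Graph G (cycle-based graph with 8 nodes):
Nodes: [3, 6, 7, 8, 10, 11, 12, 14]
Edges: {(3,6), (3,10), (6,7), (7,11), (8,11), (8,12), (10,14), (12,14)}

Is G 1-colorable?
No, G is not 1-colorable

Edge (3,10) forces its endpoints to differ, so 1 color is not enough.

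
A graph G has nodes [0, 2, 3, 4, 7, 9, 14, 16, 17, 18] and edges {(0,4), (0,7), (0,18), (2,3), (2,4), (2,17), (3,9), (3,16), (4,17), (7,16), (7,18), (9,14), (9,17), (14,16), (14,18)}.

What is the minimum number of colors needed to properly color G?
χ(G) = 3

Clique number ω(G) = 3 (lower bound: χ ≥ ω).
The clique on [0, 7, 18] has size 3, forcing χ ≥ 3, and the coloring below uses 3 colors, so χ(G) = 3.
A valid 3-coloring: color 1: [3, 4, 7, 14]; color 2: [0, 16, 17]; color 3: [2, 9, 18].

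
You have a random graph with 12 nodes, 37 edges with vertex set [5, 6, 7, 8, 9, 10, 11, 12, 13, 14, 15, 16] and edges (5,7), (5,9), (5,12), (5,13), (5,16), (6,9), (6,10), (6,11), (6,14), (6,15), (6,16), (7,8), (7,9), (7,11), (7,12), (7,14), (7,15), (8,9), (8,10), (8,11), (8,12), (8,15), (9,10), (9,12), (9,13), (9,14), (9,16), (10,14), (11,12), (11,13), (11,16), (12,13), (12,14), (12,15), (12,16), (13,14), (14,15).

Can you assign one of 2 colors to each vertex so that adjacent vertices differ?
No, G is not 2-colorable

The clique on vertices [6, 9, 10, 14] has size 4 > 2, so it alone needs 4 colors.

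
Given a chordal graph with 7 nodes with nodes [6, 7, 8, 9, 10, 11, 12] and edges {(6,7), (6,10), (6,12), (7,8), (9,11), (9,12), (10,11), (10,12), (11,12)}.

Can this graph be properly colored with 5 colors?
A valid 5-coloring: color 1: [7, 12]; color 2: [8, 9, 10]; color 3: [6, 11].
(χ(G) = 3 ≤ 5.)

Yes, G is 5-colorable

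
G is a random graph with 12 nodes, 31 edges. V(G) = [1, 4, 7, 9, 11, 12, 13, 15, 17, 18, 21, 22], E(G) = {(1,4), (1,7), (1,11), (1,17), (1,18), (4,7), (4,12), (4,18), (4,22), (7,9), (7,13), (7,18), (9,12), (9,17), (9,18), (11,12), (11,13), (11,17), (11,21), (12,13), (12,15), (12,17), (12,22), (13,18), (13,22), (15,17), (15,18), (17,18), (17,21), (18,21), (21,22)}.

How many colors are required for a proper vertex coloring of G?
χ(G) = 4

Clique number ω(G) = 4 (lower bound: χ ≥ ω).
The clique on [1, 4, 7, 18] has size 4, forcing χ ≥ 4, and the coloring below uses 4 colors, so χ(G) = 4.
A valid 4-coloring: color 1: [12, 18]; color 2: [7, 17, 22]; color 3: [1, 9, 13, 15, 21]; color 4: [4, 11].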